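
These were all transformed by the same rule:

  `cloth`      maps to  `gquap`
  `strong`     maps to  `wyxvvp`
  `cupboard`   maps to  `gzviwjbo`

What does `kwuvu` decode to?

groom

In cloth: c→g is +4, l→q is +5, o→u is +6, t→a is +7 — the shift increases by 1 each position. Each letter shifts forward by (position + 4), i.e. 4, 5, 6, … — the shift grows by one for each successive letter.
Decoding kwuvu: k−4=g, w−5=r, u−6=o, v−7=o, u−8=m.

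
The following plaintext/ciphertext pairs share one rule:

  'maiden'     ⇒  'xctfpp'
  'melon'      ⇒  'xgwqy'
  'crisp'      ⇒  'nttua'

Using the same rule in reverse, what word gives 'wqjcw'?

loyal

Shifts by position in maiden: pos 0: m→x (+11), pos 1: a→c (+2), pos 2: i→t (+11), pos 3: d→f (+2) — repeating every 2. A repeating key of period 2 is used — shifts +11, +2 over and over.
Undoing it on wqjcw: w−11=l, q−2=o, j−11=y, c−2=a, w−11=l.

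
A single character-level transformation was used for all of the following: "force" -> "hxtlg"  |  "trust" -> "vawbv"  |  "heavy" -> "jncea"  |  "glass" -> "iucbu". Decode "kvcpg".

Shifts by position in force: pos 0: f→h (+2), pos 1: o→x (+9), pos 2: r→t (+2), pos 3: c→l (+9) — repeating every 2. A repeating key of period 2 is used — shifts +2, +9 over and over.
Undoing it on kvcpg: k−2=i, v−9=m, c−2=a, p−9=g, g−2=e.

image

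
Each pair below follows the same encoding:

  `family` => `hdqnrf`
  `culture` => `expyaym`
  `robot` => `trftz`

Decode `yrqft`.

woman

In family: f→h is +2, a→d is +3, m→q is +4, i→n is +5 — the shift increases by 1 each position. Letter i (0-indexed) is shifted by i+2, so successive shifts are 2, 3, 4, ….
Undoing it on yrqft: y−2=w, r−3=o, q−4=m, f−5=a, t−6=n.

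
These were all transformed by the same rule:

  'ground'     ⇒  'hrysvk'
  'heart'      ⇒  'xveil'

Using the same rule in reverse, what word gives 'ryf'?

bun

The output letters match the input read backwards, each shifted +4: ground reversed is dnuorg. Read the word backwards and shift each letter +4.
Reversing it on ryf: shift back: r−4=n, y−4=u, f−4=b → nub; then reverse → bun.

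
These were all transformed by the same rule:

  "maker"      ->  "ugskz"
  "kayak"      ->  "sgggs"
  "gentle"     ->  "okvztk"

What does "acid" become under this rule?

iiqj

Shifts by position in maker: pos 0: m→u (+8), pos 1: a→g (+6), pos 2: k→s (+8), pos 3: e→k (+6) — repeating every 2. It's a Vigenère-style cipher with numeric key [8,6]: position i shifts by key[i mod 2].
For acid: a+8=i, c+6=i, i+8=q, d+6=j.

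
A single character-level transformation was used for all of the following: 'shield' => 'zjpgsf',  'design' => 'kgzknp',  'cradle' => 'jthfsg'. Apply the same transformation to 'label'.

scigs

It's a Vigenère-style cipher with numeric key [7,2]: position i shifts by key[i mod 2].
On label: l+7=s, a+2=c, b+7=i, e+2=g, l+7=s.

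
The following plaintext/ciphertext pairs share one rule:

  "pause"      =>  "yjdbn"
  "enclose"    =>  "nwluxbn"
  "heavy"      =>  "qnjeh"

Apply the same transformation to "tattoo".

cjccxx

Compare letters: p→y is +9, a→j is +9, u→d is +9 — a constant shift. Each letter is shifted forward by 9 in the alphabet (a Caesar shift of +9).
Applying it to tattoo: t+9=c, a+9=j, t+9=c, t+9=c, o+9=x, o+9=x.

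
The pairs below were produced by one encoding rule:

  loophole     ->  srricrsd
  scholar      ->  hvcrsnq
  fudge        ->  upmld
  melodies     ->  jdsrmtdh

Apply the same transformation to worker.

xrqbdq

Each letter's alphabet position (a=0..z=25) is mapped through 17·x+13 mod 26 — an affine cipher.
On worker: w(22)→17·22+13≡23=x; o(14)→17·14+13≡17=r; r(17)→17·17+13≡16=q; k(10)→17·10+13≡1=b; e(4)→17·4+13≡3=d; r(17)→17·17+13≡16=q (all mod 26).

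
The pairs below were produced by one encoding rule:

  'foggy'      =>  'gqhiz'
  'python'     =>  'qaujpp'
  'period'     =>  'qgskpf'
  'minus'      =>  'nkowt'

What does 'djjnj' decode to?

chili

Shifts by position in foggy: pos 0: f→g (+1), pos 1: o→q (+2), pos 2: g→h (+1), pos 3: g→i (+2) — repeating every 2. The shifts repeat in a cycle of length 2: positions 0,1,… shift by +1, +2, then the pattern repeats.
Reversing it on djjnj: d−1=c, j−2=h, j−1=i, n−2=l, j−1=i.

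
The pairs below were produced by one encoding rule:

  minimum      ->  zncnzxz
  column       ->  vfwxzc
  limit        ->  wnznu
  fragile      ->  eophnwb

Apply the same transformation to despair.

ybripno

m(12)→z(25) and i(8)→n(13) fit y≡3x+15 (mod 26); the inverse of 3 mod 26 is 9. Each letter's alphabet position (a=0..z=25) is mapped through 3·x+15 mod 26 — an affine cipher.
For despair: d(3)→3·3+15≡24=y; e(4)→3·4+15≡1=b; s(18)→3·18+15≡17=r; p(15)→3·15+15≡8=i; a(0)→3·0+15≡15=p; i(8)→3·8+15≡13=n; r(17)→3·17+15≡14=o (all mod 26).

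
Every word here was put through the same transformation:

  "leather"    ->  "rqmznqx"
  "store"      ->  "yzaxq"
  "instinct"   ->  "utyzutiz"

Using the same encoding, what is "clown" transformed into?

iract

The shift depends on letter class: consonant l→r is +6, but vowel e→q is +12. Two shifts are in play — +12 for a/e/i/o/u, +6 for every other letter.
For clown: c(cons)+6=i, l(cons)+6=r, o(vowel)+12=a, w(cons)+6=c, n(cons)+6=t.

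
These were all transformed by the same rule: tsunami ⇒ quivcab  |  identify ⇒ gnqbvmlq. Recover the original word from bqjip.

habit

The output letters match the input read backwards, each shifted +8: tsunami reversed is imanust. Read the word backwards and shift each letter +8.
Undoing it on bqjip: shift back: b−8=t, q−8=i, j−8=b, i−8=a, p−8=h → tibah; then reverse → habit.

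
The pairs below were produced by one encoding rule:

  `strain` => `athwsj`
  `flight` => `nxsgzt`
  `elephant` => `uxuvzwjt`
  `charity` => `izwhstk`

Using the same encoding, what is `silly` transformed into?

s(18)→a(0) and t(19)→t(19) fit y≡19x+22 (mod 26); the inverse of 19 mod 26 is 11. This is an affine cipher: with a=0,…,z=25, each position x becomes (19x+22) mod 26.
For silly: s(18)→19·18+22≡0=a; i(8)→19·8+22≡18=s; l(11)→19·11+22≡23=x; l(11)→19·11+22≡23=x; y(24)→19·24+22≡10=k (all mod 26).

asxxk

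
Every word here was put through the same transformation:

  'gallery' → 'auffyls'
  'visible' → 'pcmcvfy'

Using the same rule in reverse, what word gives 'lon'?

Compare letters: g→a is +20, a→u is +20, l→f is +20 — a constant shift. This is a Caesar cipher with shift 20.
Decoding lon: l−20=r, o−20=u, n−20=t.

rut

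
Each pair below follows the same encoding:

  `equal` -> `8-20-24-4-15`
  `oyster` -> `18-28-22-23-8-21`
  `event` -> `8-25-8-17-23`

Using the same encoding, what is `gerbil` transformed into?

10-8-21-5-12-15

e is letter #5 and maps to 8: an offset of 3. The number is (letter's place in the alphabet, a=1) + 3.
For gerbil: g=7→10, e=5→8, r=18→21, b=2→5, i=9→12, l=12→15.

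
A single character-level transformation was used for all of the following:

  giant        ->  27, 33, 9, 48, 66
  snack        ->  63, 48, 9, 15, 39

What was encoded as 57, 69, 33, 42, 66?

g(#7)→27 and i(#9)→33: differences scale by 3, so n = 3·pos + 6. With a=1..z=26, the number is 3·pos + 6.
Reversing it on 57, 69, 33, 42, 66: 57→(57−6)÷3=17=q, 69→(69−6)÷3=21=u, 33→(33−6)÷3=9=i, 42→(42−6)÷3=12=l, 66→(66−6)÷3=20=t.

quilt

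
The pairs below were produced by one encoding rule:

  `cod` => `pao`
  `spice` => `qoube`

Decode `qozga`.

ounce

The output letters match the input read backwards, each shifted +12: cod reversed is doc. Two steps: reverse the string, then apply a Caesar shift of +12.
Undoing it on qozga: shift back: q−12=e, o−12=c, z−12=n, g−12=u, a−12=o → ecnuo; then reverse → ounce.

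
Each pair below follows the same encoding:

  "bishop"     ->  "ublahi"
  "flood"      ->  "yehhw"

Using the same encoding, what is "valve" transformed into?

oteox

Compare letters: b→u is +19, i→b is +19, s→l is +19 — a constant shift. This is a Caesar cipher with shift 19.
For valve: v+19=o, a+19=t, l+19=e, v+19=o, e+19=x.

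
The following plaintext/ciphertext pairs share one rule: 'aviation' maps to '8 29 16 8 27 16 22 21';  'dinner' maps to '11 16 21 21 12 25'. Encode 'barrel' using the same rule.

a is letter #1 and maps to 8: an offset of 7. Letters become their 1-based position plus 7 (so a→8, b→9, …).
Applying it to barrel: b=2→9, a=1→8, r=18→25, r=18→25, e=5→12, l=12→19.

9 8 25 25 12 19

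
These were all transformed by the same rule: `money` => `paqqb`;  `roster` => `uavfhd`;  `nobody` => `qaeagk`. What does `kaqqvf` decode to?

Shifts by position in money: pos 0: m→p (+3), pos 1: o→a (+12), pos 2: n→q (+3), pos 3: e→q (+12) — repeating every 2. A repeating key of period 2 is used — shifts +3, +12 over and over.
Decoding kaqqvf: k−3=h, a−12=o, q−3=n, q−12=e, v−3=s, f−12=t.

honest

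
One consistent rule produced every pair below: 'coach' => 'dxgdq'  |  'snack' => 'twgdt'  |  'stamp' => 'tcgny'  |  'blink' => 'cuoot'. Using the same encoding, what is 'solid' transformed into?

txrjm

Shifts by position in coach: pos 0: c→d (+1), pos 1: o→x (+9), pos 2: a→g (+6), pos 3: c→d (+1), pos 4: h→q (+9) — repeating every 3. It's a Vigenère-style cipher with numeric key [1,9,6]: position i shifts by key[i mod 3].
For solid: s+1=t, o+9=x, l+6=r, i+1=j, d+9=m.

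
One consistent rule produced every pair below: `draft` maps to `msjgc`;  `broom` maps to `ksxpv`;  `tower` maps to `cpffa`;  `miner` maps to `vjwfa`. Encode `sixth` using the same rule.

bjguq

It's a Vigenère-style cipher with numeric key [9,1]: position i shifts by key[i mod 2].
Applying it to sixth: s+9=b, i+1=j, x+9=g, t+1=u, h+9=q.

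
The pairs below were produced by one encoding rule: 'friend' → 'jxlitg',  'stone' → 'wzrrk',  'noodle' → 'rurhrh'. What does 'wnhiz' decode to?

It's a Vigenère-style cipher with numeric key [4,6,3]: position i shifts by key[i mod 3].
Decoding wnhiz: w−4=s, n−6=h, h−3=e, i−4=e, z−6=t.

sheet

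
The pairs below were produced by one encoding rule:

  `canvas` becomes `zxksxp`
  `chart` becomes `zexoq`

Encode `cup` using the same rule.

Compare letters: c→z is +23, a→x is +23, n→k is +23 — a constant shift. Each letter is shifted forward by 23 in the alphabet (a Caesar shift of +23).
For cup: c+23=z, u+23=r, p+23=m.

zrm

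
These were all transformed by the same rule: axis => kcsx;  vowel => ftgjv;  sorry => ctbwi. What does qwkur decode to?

graph

Shifts by position in axis: pos 0: a→k (+10), pos 1: x→c (+5), pos 2: i→s (+10), pos 3: s→x (+5) — repeating every 2. The shifts repeat in a cycle of length 2: positions 0,1,… shift by +10, +5, then the pattern repeats.
Reversing it on qwkur: q−10=g, w−5=r, k−10=a, u−5=p, r−10=h.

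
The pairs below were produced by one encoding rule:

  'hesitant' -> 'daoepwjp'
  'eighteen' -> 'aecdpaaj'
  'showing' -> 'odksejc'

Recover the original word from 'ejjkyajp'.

innocent

Compare letters: h→d is +22, e→a is +22, s→o is +22 — a constant shift. This is a Caesar cipher with shift 22.
Decoding ejjkyajp: e−22=i, j−22=n, j−22=n, k−22=o, y−22=c, a−22=e, j−22=n, p−22=t.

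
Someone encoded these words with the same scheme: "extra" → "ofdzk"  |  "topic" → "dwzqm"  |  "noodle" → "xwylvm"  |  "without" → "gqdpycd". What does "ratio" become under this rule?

bidqy

It's a Vigenère-style cipher with numeric key [10,8]: position i shifts by key[i mod 2].
On ratio: r+10=b, a+8=i, t+10=d, i+8=q, o+10=y.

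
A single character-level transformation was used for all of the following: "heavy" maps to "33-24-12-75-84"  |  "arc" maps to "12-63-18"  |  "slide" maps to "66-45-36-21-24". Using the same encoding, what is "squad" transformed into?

66-60-72-12-21

h(#8)→33 and e(#5)→24: differences scale by 3, so n = 3·pos + 9. Each letter becomes 3×(its alphabet position, a=1..z=26) + 9.
For squad: s=19→66, q=17→60, u=21→72, a=1→12, d=4→21.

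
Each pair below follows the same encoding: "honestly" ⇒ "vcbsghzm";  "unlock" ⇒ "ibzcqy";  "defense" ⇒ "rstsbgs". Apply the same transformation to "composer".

Compare letters: h→v is +14, o→c is +14, n→b is +14 — a constant shift. This is a Caesar cipher with shift 14.
For composer: c+14=q, o+14=c, m+14=a, p+14=d, o+14=c, s+14=g, e+14=s, r+14=f.

qcadcgsf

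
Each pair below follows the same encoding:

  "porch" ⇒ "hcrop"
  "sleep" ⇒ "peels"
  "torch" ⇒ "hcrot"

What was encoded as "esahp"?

The output letters match the input read backwards: porch reversed is hcrop. It's just the letters in reverse order.
Undoing it on esahp: then reverse → phase.

phase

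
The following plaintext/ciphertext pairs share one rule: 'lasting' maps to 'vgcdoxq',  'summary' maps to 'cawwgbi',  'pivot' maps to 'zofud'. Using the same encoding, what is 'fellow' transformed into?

The shift depends on letter class: consonant l→v is +10, but vowel a→g is +6. Two shifts are in play — +6 for a/e/i/o/u, +10 for every other letter.
Applying it to fellow: f(cons)+10=p, e(vowel)+6=k, l(cons)+10=v, l(cons)+10=v, o(vowel)+6=u, w(cons)+10=g.

pkvvug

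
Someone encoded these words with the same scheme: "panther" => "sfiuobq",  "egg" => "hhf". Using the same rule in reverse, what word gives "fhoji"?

hinge

The output letters match the input read backwards, each shifted +1: panther reversed is rehtnap. Read the word backwards and shift each letter +1.
Reversing it on fhoji: shift back: f−1=e, h−1=g, o−1=n, j−1=i, i−1=h → egnih; then reverse → hinge.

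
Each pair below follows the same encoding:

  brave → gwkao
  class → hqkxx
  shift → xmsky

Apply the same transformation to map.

rku

The shift depends on letter class: consonant b→g is +5, but vowel a→k is +10. The rule splits by letter class: vowels +10, consonants +5.
Applying it to map: m(cons)+5=r, a(vowel)+10=k, p(cons)+5=u.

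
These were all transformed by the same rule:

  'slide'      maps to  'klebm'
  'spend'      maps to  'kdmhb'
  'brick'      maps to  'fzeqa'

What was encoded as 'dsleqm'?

police

s(18)→k(10) and l(11)→l(11) fit y≡11x+20 (mod 26); the inverse of 11 mod 26 is 19. Treating letters as 0–25, the rule is x ↦ 11x + 20 (mod 26).
Decoding dsleqm: d(3)→19·(3−20)≡15=p; s(18)→19·(18−20)≡14=o; l(11)→19·(11−20)≡11=l; e(4)→19·(4−20)≡8=i; q(16)→19·(16−20)≡2=c; m(12)→19·(12−20)≡4=e (all mod 26).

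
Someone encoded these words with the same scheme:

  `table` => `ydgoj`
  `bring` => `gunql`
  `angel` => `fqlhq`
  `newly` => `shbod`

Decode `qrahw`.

Shifts by position in table: pos 0: t→y (+5), pos 1: a→d (+3), pos 2: b→g (+5), pos 3: l→o (+3) — repeating every 2. It's a Vigenère-style cipher with numeric key [5,3]: position i shifts by key[i mod 2].
Reversing it on qrahw: q−5=l, r−3=o, a−5=v, h−3=e, w−5=r.

lover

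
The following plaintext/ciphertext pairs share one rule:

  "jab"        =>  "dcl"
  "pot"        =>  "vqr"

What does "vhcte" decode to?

The output letters match the input read backwards, each shifted +2: jab reversed is baj. Two steps: reverse the string, then apply a Caesar shift of +2.
Undoing it on vhcte: shift back: v−2=t, h−2=f, c−2=a, t−2=r, e−2=c → tfarc; then reverse → craft.

craft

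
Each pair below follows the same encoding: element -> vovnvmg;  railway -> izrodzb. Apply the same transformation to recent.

Letters are reflected about the middle of the alphabet (position → 25−position): Atbash.
Applying it to recent: r↔i, e↔v, c↔x, e↔v, n↔m, t↔g.

ivxvmg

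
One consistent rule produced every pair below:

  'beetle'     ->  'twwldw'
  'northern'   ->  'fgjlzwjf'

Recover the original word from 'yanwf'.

Compare letters: b→t is +18, e→w is +18, e→w is +18 — a constant shift. This is a Caesar cipher with shift 18.
Reversing it on yanwf: y−18=g, a−18=i, n−18=v, w−18=e, f−18=n.

given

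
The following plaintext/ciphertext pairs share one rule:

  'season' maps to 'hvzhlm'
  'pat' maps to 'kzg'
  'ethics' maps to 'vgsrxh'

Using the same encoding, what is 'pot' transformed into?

klg

Each pair mirrors across the alphabet (s↔h, e↔v, a↔z): positions sum to 25. This is the alphabet-reversal cipher (Atbash): a becomes z, b becomes y, etc.
Applying it to pot: p↔k, o↔l, t↔g.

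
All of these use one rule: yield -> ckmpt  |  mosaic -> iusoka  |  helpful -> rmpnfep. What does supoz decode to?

solar

y(24)→c(2) and i(8)→k(10) fit y≡19x+14 (mod 26); the inverse of 19 mod 26 is 11. Each letter's alphabet position (a=0..z=25) is mapped through 19·x+14 mod 26 — an affine cipher.
Undoing it on supoz: s(18)→11·(18−14)≡18=s; u(20)→11·(20−14)≡14=o; p(15)→11·(15−14)≡11=l; o(14)→11·(14−14)≡0=a; z(25)→11·(25−14)≡17=r (all mod 26).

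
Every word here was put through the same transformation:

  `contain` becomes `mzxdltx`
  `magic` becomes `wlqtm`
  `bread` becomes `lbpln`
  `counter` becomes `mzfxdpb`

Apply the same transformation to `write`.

Two shifts are in play — +11 for a/e/i/o/u, +10 for every other letter.
On write: w(cons)+10=g, r(cons)+10=b, i(vowel)+11=t, t(cons)+10=d, e(vowel)+11=p.

gbtdp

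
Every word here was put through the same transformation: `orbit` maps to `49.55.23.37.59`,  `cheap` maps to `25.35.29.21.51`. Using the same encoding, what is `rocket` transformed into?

o(#15)→49 and r(#18)→55: differences scale by 2, so n = 2·pos + 19. Each letter becomes 2×(its alphabet position, a=1..z=26) + 19.
On rocket: r=18→55, o=15→49, c=3→25, k=11→41, e=5→29, t=20→59.

55.49.25.41.29.59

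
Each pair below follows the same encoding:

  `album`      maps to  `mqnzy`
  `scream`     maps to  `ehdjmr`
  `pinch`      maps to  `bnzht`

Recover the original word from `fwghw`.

truck

Shifts by position in album: pos 0: a→m (+12), pos 1: l→q (+5), pos 2: b→n (+12), pos 3: u→z (+5) — repeating every 2. It's a Vigenère-style cipher with numeric key [12,5]: position i shifts by key[i mod 2].
Undoing it on fwghw: f−12=t, w−5=r, g−12=u, h−5=c, w−12=k.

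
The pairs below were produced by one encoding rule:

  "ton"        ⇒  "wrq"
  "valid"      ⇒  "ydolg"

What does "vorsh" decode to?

Each letter is shifted forward by 3 in the alphabet (a Caesar shift of +3).
Reversing it on vorsh: v−3=s, o−3=l, r−3=o, s−3=p, h−3=e.

slope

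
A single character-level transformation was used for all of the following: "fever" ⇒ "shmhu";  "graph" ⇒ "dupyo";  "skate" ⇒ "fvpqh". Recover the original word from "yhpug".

pearl

f(5)→s(18) and e(4)→h(7) fit y≡11x+15 (mod 26); the inverse of 11 mod 26 is 19. This is an affine cipher: with a=0,…,z=25, each position x becomes (11x+15) mod 26.
Undoing it on yhpug: y(24)→19·(24−15)≡15=p; h(7)→19·(7−15)≡4=e; p(15)→19·(15−15)≡0=a; u(20)→19·(20−15)≡17=r; g(6)→19·(6−15)≡11=l (all mod 26).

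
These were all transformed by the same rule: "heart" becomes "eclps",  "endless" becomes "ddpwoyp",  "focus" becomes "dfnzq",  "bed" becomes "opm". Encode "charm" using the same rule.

xclsn

The output letters match the input read backwards, each shifted +11: heart reversed is traeh. Read the word backwards and shift each letter +11.
Applying it to charm: reverse → mrahc; then shift: m+11=x, r+11=c, a+11=l, h+11=s, c+11=n.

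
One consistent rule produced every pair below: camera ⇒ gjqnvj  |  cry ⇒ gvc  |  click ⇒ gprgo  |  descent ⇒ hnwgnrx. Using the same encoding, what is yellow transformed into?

The shift depends on letter class: consonant c→g is +4, but vowel a→j is +9. Two shifts are in play — +9 for a/e/i/o/u, +4 for every other letter.
For yellow: y(cons)+4=c, e(vowel)+9=n, l(cons)+4=p, l(cons)+4=p, o(vowel)+9=x, w(cons)+4=a.

cnppxa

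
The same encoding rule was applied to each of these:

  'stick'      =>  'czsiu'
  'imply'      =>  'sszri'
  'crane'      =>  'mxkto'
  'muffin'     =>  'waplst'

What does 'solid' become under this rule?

Shifts by position in stick: pos 0: s→c (+10), pos 1: t→z (+6), pos 2: i→s (+10), pos 3: c→i (+6) — repeating every 2. The shifts repeat in a cycle of length 2: positions 0,1,… shift by +10, +6, then the pattern repeats.
For solid: s+10=c, o+6=u, l+10=v, i+6=o, d+10=n.

cuvon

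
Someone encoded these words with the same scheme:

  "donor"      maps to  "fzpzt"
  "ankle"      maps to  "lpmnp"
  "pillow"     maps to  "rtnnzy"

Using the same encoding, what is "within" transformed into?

ytvjtp

Two shifts are in play — +11 for a/e/i/o/u, +2 for every other letter.
On within: w(cons)+2=y, i(vowel)+11=t, t(cons)+2=v, h(cons)+2=j, i(vowel)+11=t, n(cons)+2=p.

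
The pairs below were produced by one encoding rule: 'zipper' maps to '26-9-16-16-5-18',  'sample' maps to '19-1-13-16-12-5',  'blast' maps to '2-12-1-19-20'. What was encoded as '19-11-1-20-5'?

z is letter #26 and maps to 26: an offset of 0. Letters become their 1-indexed alphabet positions: a=1 … z=26.
Undoing it on 19-11-1-20-5: 19=s, 11=k, 1=a, 20=t, 5=e.

skate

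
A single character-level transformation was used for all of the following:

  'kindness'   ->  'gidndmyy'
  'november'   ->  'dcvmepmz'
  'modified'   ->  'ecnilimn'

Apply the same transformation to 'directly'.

Treating letters as 0–25, the rule is x ↦ 25x + 16 (mod 26).
Applying it to directly: d(3)→25·3+16≡13=n; i(8)→25·8+16≡8=i; r(17)→25·17+16≡25=z; e(4)→25·4+16≡12=m; c(2)→25·2+16≡14=o; t(19)→25·19+16≡23=x; l(11)→25·11+16≡5=f; y(24)→25·24+16≡18=s (all mod 26).

nizmoxfs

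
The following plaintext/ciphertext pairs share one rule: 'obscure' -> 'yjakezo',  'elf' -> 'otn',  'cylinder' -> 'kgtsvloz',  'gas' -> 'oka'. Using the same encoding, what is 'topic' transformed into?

The shift depends on letter class: consonant b→j is +8, but vowel o→y is +10. Vowels shift forward by 10 and consonants shift forward by 8.
For topic: t(cons)+8=b, o(vowel)+10=y, p(cons)+8=x, i(vowel)+10=s, c(cons)+8=k.

byxsk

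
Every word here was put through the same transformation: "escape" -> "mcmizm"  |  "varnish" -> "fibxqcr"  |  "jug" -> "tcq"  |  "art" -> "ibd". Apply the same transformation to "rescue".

The shift depends on letter class: consonant s→c is +10, but vowel e→m is +8. Two shifts are in play — +8 for a/e/i/o/u, +10 for every other letter.
For rescue: r(cons)+10=b, e(vowel)+8=m, s(cons)+10=c, c(cons)+10=m, u(vowel)+8=c, e(vowel)+8=m.

bmcmcm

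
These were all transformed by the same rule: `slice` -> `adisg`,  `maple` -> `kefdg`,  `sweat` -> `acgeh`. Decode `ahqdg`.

s(18)→a(0) and l(11)→d(3) fit y≡7x+4 (mod 26); the inverse of 7 mod 26 is 15. This is an affine cipher: with a=0,…,z=25, each position x becomes (7x+4) mod 26.
Decoding ahqdg: a(0)→15·(0−4)≡18=s; h(7)→15·(7−4)≡19=t; q(16)→15·(16−4)≡24=y; d(3)→15·(3−4)≡11=l; g(6)→15·(6−4)≡4=e (all mod 26).

style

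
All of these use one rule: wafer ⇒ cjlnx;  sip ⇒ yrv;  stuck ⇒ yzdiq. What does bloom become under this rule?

hrxxs

The rule splits by letter class: vowels +9, consonants +6.
On bloom: b(cons)+6=h, l(cons)+6=r, o(vowel)+9=x, o(vowel)+9=x, m(cons)+6=s.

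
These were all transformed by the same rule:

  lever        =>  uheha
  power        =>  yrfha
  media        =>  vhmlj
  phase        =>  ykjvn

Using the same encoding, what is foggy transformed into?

Shifts by position in lever: pos 0: l→u (+9), pos 1: e→h (+3), pos 2: v→e (+9), pos 3: e→h (+3) — repeating every 2. It's a Vigenère-style cipher with numeric key [9,3]: position i shifts by key[i mod 2].
For foggy: f+9=o, o+3=r, g+9=p, g+3=j, y+9=h.

orpjh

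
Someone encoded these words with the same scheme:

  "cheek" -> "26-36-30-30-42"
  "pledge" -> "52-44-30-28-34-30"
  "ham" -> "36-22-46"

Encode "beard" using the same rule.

c(#3)→26 and h(#8)→36: differences scale by 2, so n = 2·pos + 20. Each letter becomes 2×(its alphabet position, a=1..z=26) + 20.
For beard: b=2→24, e=5→30, a=1→22, r=18→56, d=4→28.

24-30-22-56-28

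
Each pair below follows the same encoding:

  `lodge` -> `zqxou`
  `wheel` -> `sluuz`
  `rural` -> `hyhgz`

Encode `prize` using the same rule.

nhiju

l(11)→z(25) and o(14)→q(16) fit y≡23x+6 (mod 26); the inverse of 23 mod 26 is 17. Each letter's alphabet position (a=0..z=25) is mapped through 23·x+6 mod 26 — an affine cipher.
Applying it to prize: p(15)→23·15+6≡13=n; r(17)→23·17+6≡7=h; i(8)→23·8+6≡8=i; z(25)→23·25+6≡9=j; e(4)→23·4+6≡20=u (all mod 26).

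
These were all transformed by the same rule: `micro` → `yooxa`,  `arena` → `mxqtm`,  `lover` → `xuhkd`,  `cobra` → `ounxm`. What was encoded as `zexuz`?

Shifts by position in micro: pos 0: m→y (+12), pos 1: i→o (+6), pos 2: c→o (+12), pos 3: r→x (+6) — repeating every 2. The shifts repeat in a cycle of length 2: positions 0,1,… shift by +12, +6, then the pattern repeats.
Undoing it on zexuz: z−12=n, e−6=y, x−12=l, u−6=o, z−12=n.

nylon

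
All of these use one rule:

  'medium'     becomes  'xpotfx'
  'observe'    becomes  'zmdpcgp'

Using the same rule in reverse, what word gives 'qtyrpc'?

finger

Each letter is shifted forward by 11 in the alphabet (a Caesar shift of +11).
Reversing it on qtyrpc: q−11=f, t−11=i, y−11=n, r−11=g, p−11=e, c−11=r.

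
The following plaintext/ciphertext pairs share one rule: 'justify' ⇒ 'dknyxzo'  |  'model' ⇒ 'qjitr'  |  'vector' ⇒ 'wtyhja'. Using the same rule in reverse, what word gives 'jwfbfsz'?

unaware

The output letters match the input read backwards, each shifted +5: justify reversed is yfitsuj. Read the word backwards and shift each letter +5.
Undoing it on jwfbfsz: shift back: j−5=e, w−5=r, f−5=a, b−5=w, f−5=a, s−5=n, z−5=u → erawanu; then reverse → unaware.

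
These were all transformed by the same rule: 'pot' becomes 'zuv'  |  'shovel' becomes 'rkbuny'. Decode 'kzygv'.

paste

The word is reversed, then every letter is shifted forward by 6.
Undoing it on kzygv: shift back: k−6=e, z−6=t, y−6=s, g−6=a, v−6=p → etsap; then reverse → paste.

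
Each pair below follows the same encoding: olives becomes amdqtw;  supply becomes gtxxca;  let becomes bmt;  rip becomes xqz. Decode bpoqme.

weight

Read the word backwards and shift each letter +8.
Undoing it on bpoqme: shift back: b−8=t, p−8=h, o−8=g, q−8=i, m−8=e, e−8=w → thgiew; then reverse → weight.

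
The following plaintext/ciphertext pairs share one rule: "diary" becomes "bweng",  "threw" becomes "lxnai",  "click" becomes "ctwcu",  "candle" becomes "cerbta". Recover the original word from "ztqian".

d(3)→b(1) and i(8)→w(22) fit y≡25x+4 (mod 26); the inverse of 25 mod 26 is 25. Treating letters as 0–25, the rule is x ↦ 25x + 4 (mod 26).
Reversing it on ztqian: z(25)→25·(25−4)≡5=f; t(19)→25·(19−4)≡11=l; q(16)→25·(16−4)≡14=o; i(8)→25·(8−4)≡22=w; a(0)→25·(0−4)≡4=e; n(13)→25·(13−4)≡17=r (all mod 26).

flower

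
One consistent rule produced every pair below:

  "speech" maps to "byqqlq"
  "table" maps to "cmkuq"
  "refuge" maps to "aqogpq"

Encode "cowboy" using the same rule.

The shift depends on letter class: consonant s→b is +9, but vowel e→q is +12. Vowels shift forward by 12 and consonants shift forward by 9.
For cowboy: c(cons)+9=l, o(vowel)+12=a, w(cons)+9=f, b(cons)+9=k, o(vowel)+12=a, y(cons)+9=h.

lafkah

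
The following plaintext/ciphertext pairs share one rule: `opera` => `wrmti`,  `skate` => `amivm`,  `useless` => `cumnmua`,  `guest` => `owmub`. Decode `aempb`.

The shifts repeat in a cycle of length 2: positions 0,1,… shift by +8, +2, then the pattern repeats.
Undoing it on aempb: a−8=s, e−2=c, m−8=e, p−2=n, b−8=t.

scent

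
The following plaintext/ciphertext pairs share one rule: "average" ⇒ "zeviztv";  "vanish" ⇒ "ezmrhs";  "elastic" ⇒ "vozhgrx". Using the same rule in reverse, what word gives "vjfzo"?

Each pair mirrors across the alphabet (a↔z, v↔e, e↔v): positions sum to 25. Letters are reflected about the middle of the alphabet (position → 25−position): Atbash.
Decoding vjfzo: v↔e, j↔q, f↔u, z↔a, o↔l.

equal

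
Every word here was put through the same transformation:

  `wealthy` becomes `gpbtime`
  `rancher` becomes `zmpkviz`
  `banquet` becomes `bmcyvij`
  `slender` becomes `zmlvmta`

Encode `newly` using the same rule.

Read the word backwards and shift each letter +8.
On newly: reverse → ylwen; then shift: y+8=g, l+8=t, w+8=e, e+8=m, n+8=v.

gtemv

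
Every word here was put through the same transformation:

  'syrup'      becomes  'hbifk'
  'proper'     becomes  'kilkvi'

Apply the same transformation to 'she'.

hsv

Each pair mirrors across the alphabet (s↔h, y↔b, r↔i): positions sum to 25. This is the alphabet-reversal cipher (Atbash): a becomes z, b becomes y, etc.
Applying it to she: s↔h, h↔s, e↔v.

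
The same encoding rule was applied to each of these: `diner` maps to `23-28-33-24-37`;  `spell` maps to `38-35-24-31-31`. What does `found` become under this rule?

25-34-40-33-23

d is letter #4 and maps to 23: an offset of 19. The number is (letter's place in the alphabet, a=1) + 19.
Applying it to found: f=6→25, o=15→34, u=21→40, n=14→33, d=4→23.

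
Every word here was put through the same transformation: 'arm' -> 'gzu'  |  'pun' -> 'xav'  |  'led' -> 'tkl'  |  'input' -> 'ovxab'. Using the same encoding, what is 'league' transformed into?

tkgoak

The shift depends on letter class: consonant r→z is +8, but vowel a→g is +6. Two shifts are in play — +6 for a/e/i/o/u, +8 for every other letter.
Applying it to league: l(cons)+8=t, e(vowel)+6=k, a(vowel)+6=g, g(cons)+8=o, u(vowel)+6=a, e(vowel)+6=k.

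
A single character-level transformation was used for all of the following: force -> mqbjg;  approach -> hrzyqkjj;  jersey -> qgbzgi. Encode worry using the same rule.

The shifts repeat in a cycle of length 3: positions 0,1,… shift by +7, +2, +10, then the pattern repeats.
For worry: w+7=d, o+2=q, r+10=b, r+7=y, y+2=a.

dqbya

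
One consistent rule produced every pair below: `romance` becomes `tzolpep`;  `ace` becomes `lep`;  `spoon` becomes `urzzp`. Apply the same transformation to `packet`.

rlempv

Vowels shift forward by 11 and consonants shift forward by 2.
On packet: p(cons)+2=r, a(vowel)+11=l, c(cons)+2=e, k(cons)+2=m, e(vowel)+11=p, t(cons)+2=v.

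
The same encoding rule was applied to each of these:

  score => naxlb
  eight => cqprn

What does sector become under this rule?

axclnb

The output letters match the input read backwards, each shifted +9: score reversed is erocs. Read the word backwards and shift each letter +9.
Applying it to sector: reverse → rotces; then shift: r+9=a, o+9=x, t+9=c, c+9=l, e+9=n, s+9=b.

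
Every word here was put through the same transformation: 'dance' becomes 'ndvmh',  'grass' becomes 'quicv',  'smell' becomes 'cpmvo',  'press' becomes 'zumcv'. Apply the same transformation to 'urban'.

A repeating key of period 3 is used — shifts +10, +3, +8 over and over.
Applying it to urban: u+10=e, r+3=u, b+8=j, a+10=k, n+3=q.

eujkq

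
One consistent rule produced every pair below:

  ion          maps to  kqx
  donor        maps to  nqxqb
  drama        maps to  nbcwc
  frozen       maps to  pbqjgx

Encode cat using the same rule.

The shift depends on letter class: consonant n→x is +10, but vowel i→k is +2. The rule splits by letter class: vowels +2, consonants +10.
On cat: c(cons)+10=m, a(vowel)+2=c, t(cons)+10=d.

mcd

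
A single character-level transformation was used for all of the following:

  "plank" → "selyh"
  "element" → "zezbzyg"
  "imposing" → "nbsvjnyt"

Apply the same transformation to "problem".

smviezb

p(15)→s(18) and l(11)→e(4) fit y≡23x+11 (mod 26); the inverse of 23 mod 26 is 17. Treating letters as 0–25, the rule is x ↦ 23x + 11 (mod 26).
Applying it to problem: p(15)→23·15+11≡18=s; r(17)→23·17+11≡12=m; o(14)→23·14+11≡21=v; b(1)→23·1+11≡8=i; l(11)→23·11+11≡4=e; e(4)→23·4+11≡25=z; m(12)→23·12+11≡1=b (all mod 26).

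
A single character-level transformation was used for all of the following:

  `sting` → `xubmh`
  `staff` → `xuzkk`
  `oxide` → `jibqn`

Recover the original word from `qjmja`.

donor

s(18)→x(23) and t(19)→u(20) fit y≡23x+25 (mod 26); the inverse of 23 mod 26 is 17. Each letter's alphabet position (a=0..z=25) is mapped through 23·x+25 mod 26 — an affine cipher.
Undoing it on qjmja: q(16)→17·(16−25)≡3=d; j(9)→17·(9−25)≡14=o; m(12)→17·(12−25)≡13=n; j(9)→17·(9−25)≡14=o; a(0)→17·(0−25)≡17=r (all mod 26).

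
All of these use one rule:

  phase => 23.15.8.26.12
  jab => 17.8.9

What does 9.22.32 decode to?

boy

p is letter #16 and maps to 23: an offset of 7. The number is (letter's place in the alphabet, a=1) + 7.
Reversing it on 9.22.32: 9→(9−7)÷1=2=b, 22→(22−7)÷1=15=o, 32→(32−7)÷1=25=y.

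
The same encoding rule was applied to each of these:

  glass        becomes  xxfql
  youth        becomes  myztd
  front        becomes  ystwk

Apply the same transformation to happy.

The word is reversed, then every letter is shifted forward by 5.
For happy: reverse → yppah; then shift: y+5=d, p+5=u, p+5=u, a+5=f, h+5=m.

duufm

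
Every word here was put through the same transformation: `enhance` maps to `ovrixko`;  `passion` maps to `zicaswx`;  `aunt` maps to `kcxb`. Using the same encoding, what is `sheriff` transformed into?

cpozsnp

Shifts by position in enhance: pos 0: e→o (+10), pos 1: n→v (+8), pos 2: h→r (+10), pos 3: a→i (+8) — repeating every 2. A repeating key of period 2 is used — shifts +10, +8 over and over.
On sheriff: s+10=c, h+8=p, e+10=o, r+8=z, i+10=s, f+8=n, f+10=p.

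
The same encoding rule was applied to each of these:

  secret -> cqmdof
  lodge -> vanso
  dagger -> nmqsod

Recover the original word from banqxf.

rodent

Shifts by position in secret: pos 0: s→c (+10), pos 1: e→q (+12), pos 2: c→m (+10), pos 3: r→d (+12) — repeating every 2. It's a Vigenère-style cipher with numeric key [10,12]: position i shifts by key[i mod 2].
Undoing it on banqxf: b−10=r, a−12=o, n−10=d, q−12=e, x−10=n, f−12=t.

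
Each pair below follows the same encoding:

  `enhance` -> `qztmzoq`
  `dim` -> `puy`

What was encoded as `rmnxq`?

Compare letters: e→q is +12, n→z is +12, h→t is +12 — a constant shift. Every letter moves 12 places later in the alphabet, wrapping around z→a.
Decoding rmnxq: r−12=f, m−12=a, n−12=b, x−12=l, q−12=e.

fable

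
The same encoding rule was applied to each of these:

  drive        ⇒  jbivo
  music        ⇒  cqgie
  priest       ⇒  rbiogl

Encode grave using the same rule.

Each letter's alphabet position (a=0..z=25) is mapped through 5·x+20 mod 26 — an affine cipher.
On grave: g(6)→5·6+20≡24=y; r(17)→5·17+20≡1=b; a(0)→5·0+20≡20=u; v(21)→5·21+20≡21=v; e(4)→5·4+20≡14=o (all mod 26).

ybuvo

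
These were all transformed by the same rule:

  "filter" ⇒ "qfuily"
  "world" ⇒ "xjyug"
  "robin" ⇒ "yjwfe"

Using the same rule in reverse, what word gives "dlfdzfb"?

seismic

Each letter's alphabet position (a=0..z=25) is mapped through 5·x+17 mod 26 — an affine cipher.
Decoding dlfdzfb: d(3)→21·(3−17)≡18=s; l(11)→21·(11−17)≡4=e; f(5)→21·(5−17)≡8=i; d(3)→21·(3−17)≡18=s; z(25)→21·(25−17)≡12=m; f(5)→21·(5−17)≡8=i; b(1)→21·(1−17)≡2=c (all mod 26).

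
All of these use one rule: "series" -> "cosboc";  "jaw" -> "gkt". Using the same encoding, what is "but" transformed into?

del

The output letters match the input read backwards, each shifted +10: series reversed is seires. Read the word backwards and shift each letter +10.
On but: reverse → tub; then shift: t+10=d, u+10=e, b+10=l.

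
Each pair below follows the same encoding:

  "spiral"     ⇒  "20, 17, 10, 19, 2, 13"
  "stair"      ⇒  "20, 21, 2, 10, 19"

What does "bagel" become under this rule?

s is letter #19 and maps to 20: an offset of 1. The number is (letter's place in the alphabet, a=1) + 1.
On bagel: b=2→3, a=1→2, g=7→8, e=5→6, l=12→13.

3, 2, 8, 6, 13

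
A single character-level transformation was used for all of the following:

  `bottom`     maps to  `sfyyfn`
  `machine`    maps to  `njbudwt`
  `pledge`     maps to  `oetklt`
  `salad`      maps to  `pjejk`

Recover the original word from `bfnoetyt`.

b(1)→s(18) and o(14)→f(5) fit y≡9x+9 (mod 26); the inverse of 9 mod 26 is 3. This is an affine cipher: with a=0,…,z=25, each position x becomes (9x+9) mod 26.
Decoding bfnoetyt: b(1)→3·(1−9)≡2=c; f(5)→3·(5−9)≡14=o; n(13)→3·(13−9)≡12=m; o(14)→3·(14−9)≡15=p; e(4)→3·(4−9)≡11=l; t(19)→3·(19−9)≡4=e; y(24)→3·(24−9)≡19=t; t(19)→3·(19−9)≡4=e (all mod 26).

complete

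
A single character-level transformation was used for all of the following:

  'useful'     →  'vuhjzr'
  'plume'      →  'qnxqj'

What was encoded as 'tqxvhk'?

In useful: u→v is +1, s→u is +2, e→h is +3, f→j is +4 — the shift increases by 1 each position. The shift increases by 1 at each position, starting from +1: 1, 2, 3, ….
Undoing it on tqxvhk: t−1=s, q−2=o, x−3=u, v−4=r, h−5=c, k−6=e.

source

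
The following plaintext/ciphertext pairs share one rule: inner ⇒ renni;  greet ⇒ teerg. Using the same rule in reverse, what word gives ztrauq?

quartz

The output letters match the input read backwards: inner reversed is renni. It's just the letters in reverse order.
Undoing it on ztrauq: then reverse → quartz.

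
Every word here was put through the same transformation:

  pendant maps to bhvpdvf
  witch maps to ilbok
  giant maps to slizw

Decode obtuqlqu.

Shifts by position in pendant: pos 0: p→b (+12), pos 1: e→h (+3), pos 2: n→v (+8), pos 3: d→p (+12), pos 4: a→d (+3), pos 5: n→v (+8) — repeating every 3. The shifts repeat in a cycle of length 3: positions 0,1,… shift by +12, +3, +8, then the pattern repeats.
Decoding obtuqlqu: o−12=c, b−3=y, t−8=l, u−12=i, q−3=n, l−8=d, q−12=e, u−3=r.

cylinder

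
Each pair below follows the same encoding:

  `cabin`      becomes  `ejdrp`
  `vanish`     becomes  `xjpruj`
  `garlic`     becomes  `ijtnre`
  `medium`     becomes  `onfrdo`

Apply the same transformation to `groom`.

The rule splits by letter class: vowels +9, consonants +2.
For groom: g(cons)+2=i, r(cons)+2=t, o(vowel)+9=x, o(vowel)+9=x, m(cons)+2=o.

itxxo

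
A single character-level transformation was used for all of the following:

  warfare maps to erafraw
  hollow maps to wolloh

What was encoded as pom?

The output letters match the input read backwards: warfare reversed is erafraw. It's just the letters in reverse order.
Decoding pom: then reverse → mop.

mop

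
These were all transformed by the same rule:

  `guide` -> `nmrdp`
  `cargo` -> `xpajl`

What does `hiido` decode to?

The output letters match the input read backwards, each shifted +9: guide reversed is ediug. Two steps: reverse the string, then apply a Caesar shift of +9.
Reversing it on hiido: shift back: h−9=y, i−9=z, i−9=z, d−9=u, o−9=f → yzzuf; then reverse → fuzzy.

fuzzy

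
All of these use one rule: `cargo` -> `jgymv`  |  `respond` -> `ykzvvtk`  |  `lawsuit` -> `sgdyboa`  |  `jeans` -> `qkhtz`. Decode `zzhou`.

stain

Shifts by position in cargo: pos 0: c→j (+7), pos 1: a→g (+6), pos 2: r→y (+7), pos 3: g→m (+6) — repeating every 2. It's a Vigenère-style cipher with numeric key [7,6]: position i shifts by key[i mod 2].
Decoding zzhou: z−7=s, z−6=t, h−7=a, o−6=i, u−7=n.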